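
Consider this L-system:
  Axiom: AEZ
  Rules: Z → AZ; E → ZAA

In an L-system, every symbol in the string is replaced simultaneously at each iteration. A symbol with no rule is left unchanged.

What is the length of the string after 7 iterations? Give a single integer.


Step 0: length = 3
Step 1: length = 6
Step 2: length = 8
Step 3: length = 10
Step 4: length = 12
Step 5: length = 14
Step 6: length = 16
Step 7: length = 18

Answer: 18


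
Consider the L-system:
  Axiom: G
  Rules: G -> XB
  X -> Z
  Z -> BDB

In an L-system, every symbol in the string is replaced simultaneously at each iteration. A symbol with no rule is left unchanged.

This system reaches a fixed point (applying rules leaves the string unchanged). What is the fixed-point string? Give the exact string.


Answer: BDBB

Derivation:
Step 0: G
Step 1: XB
Step 2: ZB
Step 3: BDBB
Step 4: BDBB  (unchanged — fixed point at step 3)


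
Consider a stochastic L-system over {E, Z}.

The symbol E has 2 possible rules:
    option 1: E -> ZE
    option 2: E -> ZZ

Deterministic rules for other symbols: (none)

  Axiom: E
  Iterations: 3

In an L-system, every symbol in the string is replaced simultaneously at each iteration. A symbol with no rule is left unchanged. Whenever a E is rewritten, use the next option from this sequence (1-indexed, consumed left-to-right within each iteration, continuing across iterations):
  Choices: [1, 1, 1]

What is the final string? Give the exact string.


Step 0: E
Step 1: ZE  (used choices [1])
Step 2: ZZE  (used choices [1])
Step 3: ZZZE  (used choices [1])

Answer: ZZZE


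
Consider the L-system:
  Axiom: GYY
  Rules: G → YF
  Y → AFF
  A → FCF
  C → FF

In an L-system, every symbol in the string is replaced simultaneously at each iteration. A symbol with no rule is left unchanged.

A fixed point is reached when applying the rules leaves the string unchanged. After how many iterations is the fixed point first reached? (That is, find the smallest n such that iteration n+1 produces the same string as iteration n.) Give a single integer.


Answer: 4

Derivation:
Step 0: GYY
Step 1: YFAFFAFF
Step 2: AFFFFCFFFFCFFF
Step 3: FCFFFFFFFFFFFFFFFF
Step 4: FFFFFFFFFFFFFFFFFFF
Step 5: FFFFFFFFFFFFFFFFFFF  (unchanged — fixed point at step 4)


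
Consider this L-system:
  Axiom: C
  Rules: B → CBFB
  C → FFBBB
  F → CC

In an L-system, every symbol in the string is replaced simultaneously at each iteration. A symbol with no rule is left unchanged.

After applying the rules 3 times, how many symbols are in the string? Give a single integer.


Answer: 65

Derivation:
Step 0: length = 1
Step 1: length = 5
Step 2: length = 16
Step 3: length = 65


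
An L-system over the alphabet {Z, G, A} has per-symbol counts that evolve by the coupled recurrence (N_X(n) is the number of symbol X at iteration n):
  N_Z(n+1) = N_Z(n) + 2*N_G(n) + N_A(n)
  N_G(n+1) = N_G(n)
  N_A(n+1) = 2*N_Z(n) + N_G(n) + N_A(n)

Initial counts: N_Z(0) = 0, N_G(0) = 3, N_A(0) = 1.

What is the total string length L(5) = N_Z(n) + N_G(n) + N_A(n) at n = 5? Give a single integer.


Answer: 634

Derivation:
Step 0: N_Z=0, N_G=3, N_A=1, L=4
Step 1: N_Z=7, N_G=3, N_A=4, L=14
Step 2: N_Z=17, N_G=3, N_A=21, L=41
Step 3: N_Z=44, N_G=3, N_A=58, L=105
Step 4: N_Z=108, N_G=3, N_A=149, L=260
Step 5: N_Z=263, N_G=3, N_A=368, L=634


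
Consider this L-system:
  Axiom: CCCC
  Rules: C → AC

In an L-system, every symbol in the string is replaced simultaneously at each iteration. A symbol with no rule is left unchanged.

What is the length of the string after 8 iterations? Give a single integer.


Answer: 36

Derivation:
Step 0: length = 4
Step 1: length = 8
Step 2: length = 12
Step 3: length = 16
Step 4: length = 20
Step 5: length = 24
Step 6: length = 28
Step 7: length = 32
Step 8: length = 36


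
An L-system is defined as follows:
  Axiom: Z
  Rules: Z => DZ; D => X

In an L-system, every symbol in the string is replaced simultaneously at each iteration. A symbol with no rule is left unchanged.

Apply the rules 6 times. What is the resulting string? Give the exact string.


Step 0: Z
Step 1: DZ
Step 2: XDZ
Step 3: XXDZ
Step 4: XXXDZ
Step 5: XXXXDZ
Step 6: XXXXXDZ

Answer: XXXXXDZ


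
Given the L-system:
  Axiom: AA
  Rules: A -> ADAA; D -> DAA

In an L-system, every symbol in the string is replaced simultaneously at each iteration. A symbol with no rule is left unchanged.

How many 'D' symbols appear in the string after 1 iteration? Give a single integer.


Step 0: AA  (0 'D')
Step 1: ADAAADAA  (2 'D')

Answer: 2


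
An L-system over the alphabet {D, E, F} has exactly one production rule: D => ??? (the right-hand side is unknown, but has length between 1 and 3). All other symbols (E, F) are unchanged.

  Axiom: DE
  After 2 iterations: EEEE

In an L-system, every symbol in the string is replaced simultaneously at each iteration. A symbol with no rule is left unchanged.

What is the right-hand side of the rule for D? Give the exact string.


Trying D => EEE:
  Step 0: DE
  Step 1: EEEE
  Step 2: EEEE
Matches the given result.

Answer: EEE


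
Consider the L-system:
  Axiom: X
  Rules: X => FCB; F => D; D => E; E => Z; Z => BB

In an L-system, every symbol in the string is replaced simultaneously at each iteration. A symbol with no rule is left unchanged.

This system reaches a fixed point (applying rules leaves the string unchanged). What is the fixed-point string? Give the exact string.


Answer: BBCB

Derivation:
Step 0: X
Step 1: FCB
Step 2: DCB
Step 3: ECB
Step 4: ZCB
Step 5: BBCB
Step 6: BBCB  (unchanged — fixed point at step 5)


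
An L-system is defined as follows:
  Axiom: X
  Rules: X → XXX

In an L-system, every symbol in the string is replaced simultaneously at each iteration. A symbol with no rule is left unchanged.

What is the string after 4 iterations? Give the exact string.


Answer: XXXXXXXXXXXXXXXXXXXXXXXXXXXXXXXXXXXXXXXXXXXXXXXXXXXXXXXXXXXXXXXXXXXXXXXXXXXXXXXXX

Derivation:
Step 0: X
Step 1: XXX
Step 2: XXXXXXXXX
Step 3: XXXXXXXXXXXXXXXXXXXXXXXXXXX
Step 4: XXXXXXXXXXXXXXXXXXXXXXXXXXXXXXXXXXXXXXXXXXXXXXXXXXXXXXXXXXXXXXXXXXXXXXXXXXXXXXXXX


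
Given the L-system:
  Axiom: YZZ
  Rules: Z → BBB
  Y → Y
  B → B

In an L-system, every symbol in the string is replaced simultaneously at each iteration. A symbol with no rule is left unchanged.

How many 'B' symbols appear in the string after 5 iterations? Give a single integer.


Answer: 6

Derivation:
Step 0: YZZ  (0 'B')
Step 1: YBBBBBB  (6 'B')
Step 2: YBBBBBB  (6 'B')
Step 3: YBBBBBB  (6 'B')
Step 4: YBBBBBB  (6 'B')
Step 5: YBBBBBB  (6 'B')


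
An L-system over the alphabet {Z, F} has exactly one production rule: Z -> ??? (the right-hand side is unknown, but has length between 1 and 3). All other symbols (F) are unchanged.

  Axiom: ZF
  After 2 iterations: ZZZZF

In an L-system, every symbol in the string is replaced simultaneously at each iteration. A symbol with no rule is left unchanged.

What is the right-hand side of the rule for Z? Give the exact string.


Trying Z -> ZZ:
  Step 0: ZF
  Step 1: ZZF
  Step 2: ZZZZF
Matches the given result.

Answer: ZZ


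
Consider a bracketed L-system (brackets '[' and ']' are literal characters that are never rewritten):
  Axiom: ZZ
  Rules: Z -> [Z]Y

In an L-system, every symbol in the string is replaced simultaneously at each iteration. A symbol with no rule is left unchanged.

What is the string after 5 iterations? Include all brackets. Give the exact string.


Answer: [[[[[Z]Y]Y]Y]Y]Y[[[[[Z]Y]Y]Y]Y]Y

Derivation:
Step 0: ZZ
Step 1: [Z]Y[Z]Y
Step 2: [[Z]Y]Y[[Z]Y]Y
Step 3: [[[Z]Y]Y]Y[[[Z]Y]Y]Y
Step 4: [[[[Z]Y]Y]Y]Y[[[[Z]Y]Y]Y]Y
Step 5: [[[[[Z]Y]Y]Y]Y]Y[[[[[Z]Y]Y]Y]Y]Y


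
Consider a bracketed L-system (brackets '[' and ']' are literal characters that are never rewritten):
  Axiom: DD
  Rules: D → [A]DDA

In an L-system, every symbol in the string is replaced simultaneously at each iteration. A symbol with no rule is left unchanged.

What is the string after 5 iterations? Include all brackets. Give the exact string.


Step 0: DD
Step 1: [A]DDA[A]DDA
Step 2: [A][A]DDA[A]DDAA[A][A]DDA[A]DDAA
Step 3: [A][A][A]DDA[A]DDAA[A][A]DDA[A]DDAAA[A][A][A]DDA[A]DDAA[A][A]DDA[A]DDAAA
Step 4: [A][A][A][A]DDA[A]DDAA[A][A]DDA[A]DDAAA[A][A][A]DDA[A]DDAA[A][A]DDA[A]DDAAAA[A][A][A][A]DDA[A]DDAA[A][A]DDA[A]DDAAA[A][A][A]DDA[A]DDAA[A][A]DDA[A]DDAAAA
Step 5: [A][A][A][A][A]DDA[A]DDAA[A][A]DDA[A]DDAAA[A][A][A]DDA[A]DDAA[A][A]DDA[A]DDAAAA[A][A][A][A]DDA[A]DDAA[A][A]DDA[A]DDAAA[A][A][A]DDA[A]DDAA[A][A]DDA[A]DDAAAAA[A][A][A][A][A]DDA[A]DDAA[A][A]DDA[A]DDAAA[A][A][A]DDA[A]DDAA[A][A]DDA[A]DDAAAA[A][A][A][A]DDA[A]DDAA[A][A]DDA[A]DDAAA[A][A][A]DDA[A]DDAA[A][A]DDA[A]DDAAAAA

Answer: [A][A][A][A][A]DDA[A]DDAA[A][A]DDA[A]DDAAA[A][A][A]DDA[A]DDAA[A][A]DDA[A]DDAAAA[A][A][A][A]DDA[A]DDAA[A][A]DDA[A]DDAAA[A][A][A]DDA[A]DDAA[A][A]DDA[A]DDAAAAA[A][A][A][A][A]DDA[A]DDAA[A][A]DDA[A]DDAAA[A][A][A]DDA[A]DDAA[A][A]DDA[A]DDAAAA[A][A][A][A]DDA[A]DDAA[A][A]DDA[A]DDAAA[A][A][A]DDA[A]DDAA[A][A]DDA[A]DDAAAAA


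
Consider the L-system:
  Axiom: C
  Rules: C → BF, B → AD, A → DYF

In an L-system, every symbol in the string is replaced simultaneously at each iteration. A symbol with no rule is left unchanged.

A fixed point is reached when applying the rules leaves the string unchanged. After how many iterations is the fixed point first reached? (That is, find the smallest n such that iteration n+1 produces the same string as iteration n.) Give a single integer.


Answer: 3

Derivation:
Step 0: C
Step 1: BF
Step 2: ADF
Step 3: DYFDF
Step 4: DYFDF  (unchanged — fixed point at step 3)


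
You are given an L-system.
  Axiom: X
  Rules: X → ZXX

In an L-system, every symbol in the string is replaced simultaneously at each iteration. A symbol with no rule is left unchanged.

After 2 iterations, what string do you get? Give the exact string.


Step 0: X
Step 1: ZXX
Step 2: ZZXXZXX

Answer: ZZXXZXX


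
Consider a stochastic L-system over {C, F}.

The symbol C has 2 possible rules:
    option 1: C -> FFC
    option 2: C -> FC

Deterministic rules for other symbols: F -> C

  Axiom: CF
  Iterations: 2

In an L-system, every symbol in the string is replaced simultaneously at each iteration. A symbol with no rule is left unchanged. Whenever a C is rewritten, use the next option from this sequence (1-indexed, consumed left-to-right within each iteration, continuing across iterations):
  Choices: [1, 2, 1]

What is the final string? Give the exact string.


Step 0: CF
Step 1: FFCC  (used choices [1])
Step 2: CCFCFFC  (used choices [2, 1])

Answer: CCFCFFC


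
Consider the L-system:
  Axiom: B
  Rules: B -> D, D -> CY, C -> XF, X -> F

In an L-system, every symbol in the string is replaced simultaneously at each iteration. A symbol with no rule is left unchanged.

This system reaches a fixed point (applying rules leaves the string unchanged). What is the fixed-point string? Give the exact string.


Answer: FFY

Derivation:
Step 0: B
Step 1: D
Step 2: CY
Step 3: XFY
Step 4: FFY
Step 5: FFY  (unchanged — fixed point at step 4)


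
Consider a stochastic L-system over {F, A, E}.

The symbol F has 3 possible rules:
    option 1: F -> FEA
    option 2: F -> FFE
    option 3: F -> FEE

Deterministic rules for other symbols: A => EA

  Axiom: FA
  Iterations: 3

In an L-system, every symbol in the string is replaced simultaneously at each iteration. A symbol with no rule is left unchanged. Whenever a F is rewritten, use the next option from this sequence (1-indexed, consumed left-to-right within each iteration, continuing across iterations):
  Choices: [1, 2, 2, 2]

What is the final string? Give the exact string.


Answer: FFEFFEEEEEAEEEA

Derivation:
Step 0: FA
Step 1: FEAEA  (used choices [1])
Step 2: FFEEEAEEA  (used choices [2])
Step 3: FFEFFEEEEEAEEEA  (used choices [2, 2])


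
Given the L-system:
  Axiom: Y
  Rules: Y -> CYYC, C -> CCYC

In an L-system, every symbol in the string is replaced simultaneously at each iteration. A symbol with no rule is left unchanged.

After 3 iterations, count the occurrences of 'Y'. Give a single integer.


Step 0: Y  (1 'Y')
Step 1: CYYC  (2 'Y')
Step 2: CCYCCYYCCYYCCCYC  (6 'Y')
Step 3: CCYCCCYCCYYCCCYCCCYCCYYCCYYCCCYCCCYCCYYCCYYCCCYCCCYCCCYCCYYCCCYC  (22 'Y')

Answer: 22


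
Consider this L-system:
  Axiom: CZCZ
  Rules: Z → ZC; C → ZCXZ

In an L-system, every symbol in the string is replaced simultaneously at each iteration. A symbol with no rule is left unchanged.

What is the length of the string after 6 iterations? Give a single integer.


Step 0: length = 4
Step 1: length = 12
Step 2: length = 30
Step 3: length = 74
Step 4: length = 180
Step 5: length = 436
Step 6: length = 1054

Answer: 1054


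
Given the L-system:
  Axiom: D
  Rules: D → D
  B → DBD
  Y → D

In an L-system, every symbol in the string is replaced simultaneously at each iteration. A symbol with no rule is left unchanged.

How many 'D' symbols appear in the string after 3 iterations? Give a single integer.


Step 0: D  (1 'D')
Step 1: D  (1 'D')
Step 2: D  (1 'D')
Step 3: D  (1 'D')

Answer: 1


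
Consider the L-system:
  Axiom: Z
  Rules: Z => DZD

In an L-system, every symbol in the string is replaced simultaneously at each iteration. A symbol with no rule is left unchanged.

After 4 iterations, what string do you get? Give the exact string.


Answer: DDDDZDDDD

Derivation:
Step 0: Z
Step 1: DZD
Step 2: DDZDD
Step 3: DDDZDDD
Step 4: DDDDZDDDD


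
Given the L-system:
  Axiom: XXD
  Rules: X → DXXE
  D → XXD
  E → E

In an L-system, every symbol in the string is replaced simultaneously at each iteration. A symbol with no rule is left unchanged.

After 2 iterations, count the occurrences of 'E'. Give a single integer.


Answer: 8

Derivation:
Step 0: XXD  (0 'E')
Step 1: DXXEDXXEXXD  (2 'E')
Step 2: XXDDXXEDXXEEXXDDXXEDXXEEDXXEDXXEXXD  (8 'E')


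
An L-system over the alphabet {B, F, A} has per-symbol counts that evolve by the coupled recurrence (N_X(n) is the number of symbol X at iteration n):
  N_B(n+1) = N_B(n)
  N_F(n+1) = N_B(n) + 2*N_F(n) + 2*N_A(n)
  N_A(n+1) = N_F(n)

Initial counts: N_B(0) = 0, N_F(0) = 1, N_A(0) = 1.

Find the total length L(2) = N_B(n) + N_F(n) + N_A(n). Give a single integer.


Answer: 14

Derivation:
Step 0: N_B=0, N_F=1, N_A=1, L=2
Step 1: N_B=0, N_F=4, N_A=1, L=5
Step 2: N_B=0, N_F=10, N_A=4, L=14


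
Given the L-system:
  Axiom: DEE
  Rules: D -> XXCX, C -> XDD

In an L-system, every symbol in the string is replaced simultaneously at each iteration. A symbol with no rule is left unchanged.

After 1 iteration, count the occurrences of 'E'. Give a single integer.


Answer: 2

Derivation:
Step 0: DEE  (2 'E')
Step 1: XXCXEE  (2 'E')


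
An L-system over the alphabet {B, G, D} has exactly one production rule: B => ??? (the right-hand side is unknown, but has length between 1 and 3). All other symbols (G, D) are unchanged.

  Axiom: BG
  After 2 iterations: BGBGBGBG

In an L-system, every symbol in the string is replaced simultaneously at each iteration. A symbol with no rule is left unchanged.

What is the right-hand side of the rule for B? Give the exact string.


Answer: BGB

Derivation:
Trying B => BGB:
  Step 0: BG
  Step 1: BGBG
  Step 2: BGBGBGBG
Matches the given result.


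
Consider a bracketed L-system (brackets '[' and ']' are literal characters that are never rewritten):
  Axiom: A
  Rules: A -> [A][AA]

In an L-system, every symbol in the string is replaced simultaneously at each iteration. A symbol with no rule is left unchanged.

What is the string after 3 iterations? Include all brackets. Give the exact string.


Step 0: A
Step 1: [A][AA]
Step 2: [[A][AA]][[A][AA][A][AA]]
Step 3: [[[A][AA]][[A][AA][A][AA]]][[[A][AA]][[A][AA][A][AA]][[A][AA]][[A][AA][A][AA]]]

Answer: [[[A][AA]][[A][AA][A][AA]]][[[A][AA]][[A][AA][A][AA]][[A][AA]][[A][AA][A][AA]]]


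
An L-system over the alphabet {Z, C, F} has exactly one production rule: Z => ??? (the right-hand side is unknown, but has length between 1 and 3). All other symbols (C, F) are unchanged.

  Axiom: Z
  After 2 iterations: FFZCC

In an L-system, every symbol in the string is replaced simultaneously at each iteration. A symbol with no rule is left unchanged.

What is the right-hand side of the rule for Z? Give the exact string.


Answer: FZC

Derivation:
Trying Z => FZC:
  Step 0: Z
  Step 1: FZC
  Step 2: FFZCC
Matches the given result.


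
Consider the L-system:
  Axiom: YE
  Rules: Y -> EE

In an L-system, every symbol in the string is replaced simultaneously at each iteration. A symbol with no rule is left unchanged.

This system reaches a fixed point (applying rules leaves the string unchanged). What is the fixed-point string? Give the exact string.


Step 0: YE
Step 1: EEE
Step 2: EEE  (unchanged — fixed point at step 1)

Answer: EEE


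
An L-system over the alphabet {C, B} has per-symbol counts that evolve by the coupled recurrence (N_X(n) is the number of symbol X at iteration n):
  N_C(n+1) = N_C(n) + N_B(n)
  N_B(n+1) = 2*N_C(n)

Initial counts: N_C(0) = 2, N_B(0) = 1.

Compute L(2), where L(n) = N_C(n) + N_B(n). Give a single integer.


Answer: 13

Derivation:
Step 0: N_C=2, N_B=1, L=3
Step 1: N_C=3, N_B=4, L=7
Step 2: N_C=7, N_B=6, L=13


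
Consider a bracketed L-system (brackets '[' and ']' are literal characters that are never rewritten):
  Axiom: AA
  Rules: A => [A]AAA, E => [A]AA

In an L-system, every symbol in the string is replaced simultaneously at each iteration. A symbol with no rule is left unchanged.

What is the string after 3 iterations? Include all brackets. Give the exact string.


Answer: [[[A]AAA][A]AAA[A]AAA[A]AAA][[A]AAA][A]AAA[A]AAA[A]AAA[[A]AAA][A]AAA[A]AAA[A]AAA[[A]AAA][A]AAA[A]AAA[A]AAA[[[A]AAA][A]AAA[A]AAA[A]AAA][[A]AAA][A]AAA[A]AAA[A]AAA[[A]AAA][A]AAA[A]AAA[A]AAA[[A]AAA][A]AAA[A]AAA[A]AAA

Derivation:
Step 0: AA
Step 1: [A]AAA[A]AAA
Step 2: [[A]AAA][A]AAA[A]AAA[A]AAA[[A]AAA][A]AAA[A]AAA[A]AAA
Step 3: [[[A]AAA][A]AAA[A]AAA[A]AAA][[A]AAA][A]AAA[A]AAA[A]AAA[[A]AAA][A]AAA[A]AAA[A]AAA[[A]AAA][A]AAA[A]AAA[A]AAA[[[A]AAA][A]AAA[A]AAA[A]AAA][[A]AAA][A]AAA[A]AAA[A]AAA[[A]AAA][A]AAA[A]AAA[A]AAA[[A]AAA][A]AAA[A]AAA[A]AAA


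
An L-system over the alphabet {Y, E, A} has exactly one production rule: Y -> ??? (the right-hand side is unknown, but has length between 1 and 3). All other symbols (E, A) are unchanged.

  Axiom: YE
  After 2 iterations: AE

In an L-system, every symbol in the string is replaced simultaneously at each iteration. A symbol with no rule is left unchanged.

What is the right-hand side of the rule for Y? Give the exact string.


Trying Y -> A:
  Step 0: YE
  Step 1: AE
  Step 2: AE
Matches the given result.

Answer: A


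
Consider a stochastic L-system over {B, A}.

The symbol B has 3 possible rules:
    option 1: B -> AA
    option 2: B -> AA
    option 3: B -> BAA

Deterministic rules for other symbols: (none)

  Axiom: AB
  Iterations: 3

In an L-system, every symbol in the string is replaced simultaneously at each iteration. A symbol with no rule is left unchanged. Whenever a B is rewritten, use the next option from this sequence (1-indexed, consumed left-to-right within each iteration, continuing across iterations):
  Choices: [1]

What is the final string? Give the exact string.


Step 0: AB
Step 1: AAA  (used choices [1])
Step 2: AAA  (used choices [])
Step 3: AAA  (used choices [])

Answer: AAA


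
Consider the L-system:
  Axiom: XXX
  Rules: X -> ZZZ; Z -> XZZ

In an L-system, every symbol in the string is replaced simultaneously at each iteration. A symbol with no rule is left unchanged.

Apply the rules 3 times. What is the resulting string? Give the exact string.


Step 0: XXX
Step 1: ZZZZZZZZZ
Step 2: XZZXZZXZZXZZXZZXZZXZZXZZXZZ
Step 3: ZZZXZZXZZZZZXZZXZZZZZXZZXZZZZZXZZXZZZZZXZZXZZZZZXZZXZZZZZXZZXZZZZZXZZXZZZZZXZZXZZ

Answer: ZZZXZZXZZZZZXZZXZZZZZXZZXZZZZZXZZXZZZZZXZZXZZZZZXZZXZZZZZXZZXZZZZZXZZXZZZZZXZZXZZ


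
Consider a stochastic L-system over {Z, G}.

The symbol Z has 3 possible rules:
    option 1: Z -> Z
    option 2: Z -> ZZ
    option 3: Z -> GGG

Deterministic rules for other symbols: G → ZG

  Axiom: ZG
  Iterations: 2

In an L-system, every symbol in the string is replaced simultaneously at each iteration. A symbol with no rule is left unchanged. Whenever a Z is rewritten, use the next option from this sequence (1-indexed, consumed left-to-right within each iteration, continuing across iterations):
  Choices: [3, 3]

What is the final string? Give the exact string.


Answer: ZGZGZGGGGZG

Derivation:
Step 0: ZG
Step 1: GGGZG  (used choices [3])
Step 2: ZGZGZGGGGZG  (used choices [3])


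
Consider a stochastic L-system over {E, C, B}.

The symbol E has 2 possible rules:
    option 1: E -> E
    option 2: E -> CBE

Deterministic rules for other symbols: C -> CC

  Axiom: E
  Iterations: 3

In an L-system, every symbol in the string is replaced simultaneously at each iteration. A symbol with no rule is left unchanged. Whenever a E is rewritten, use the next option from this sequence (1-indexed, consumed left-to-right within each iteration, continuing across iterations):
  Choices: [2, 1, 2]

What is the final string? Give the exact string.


Answer: CCCCBCBE

Derivation:
Step 0: E
Step 1: CBE  (used choices [2])
Step 2: CCBE  (used choices [1])
Step 3: CCCCBCBE  (used choices [2])


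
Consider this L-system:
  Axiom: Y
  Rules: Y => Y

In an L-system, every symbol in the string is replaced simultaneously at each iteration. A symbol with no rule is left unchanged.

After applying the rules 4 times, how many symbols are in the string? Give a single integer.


Step 0: length = 1
Step 1: length = 1
Step 2: length = 1
Step 3: length = 1
Step 4: length = 1

Answer: 1


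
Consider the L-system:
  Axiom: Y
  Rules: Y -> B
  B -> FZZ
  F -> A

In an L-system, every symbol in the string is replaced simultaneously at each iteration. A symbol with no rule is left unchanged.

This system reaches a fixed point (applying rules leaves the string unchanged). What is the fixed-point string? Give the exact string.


Step 0: Y
Step 1: B
Step 2: FZZ
Step 3: AZZ
Step 4: AZZ  (unchanged — fixed point at step 3)

Answer: AZZ


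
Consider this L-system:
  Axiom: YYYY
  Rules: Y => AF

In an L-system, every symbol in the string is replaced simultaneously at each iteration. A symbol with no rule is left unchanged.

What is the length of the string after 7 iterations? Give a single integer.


Answer: 8

Derivation:
Step 0: length = 4
Step 1: length = 8
Step 2: length = 8
Step 3: length = 8
Step 4: length = 8
Step 5: length = 8
Step 6: length = 8
Step 7: length = 8


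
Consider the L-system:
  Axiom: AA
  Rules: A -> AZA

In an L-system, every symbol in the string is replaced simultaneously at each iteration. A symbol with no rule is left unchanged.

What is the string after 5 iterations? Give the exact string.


Answer: AZAZAZAZAZAZAZAZAZAZAZAZAZAZAZAZAZAZAZAZAZAZAZAZAZAZAZAZAZAZAZAAZAZAZAZAZAZAZAZAZAZAZAZAZAZAZAZAZAZAZAZAZAZAZAZAZAZAZAZAZAZAZA

Derivation:
Step 0: AA
Step 1: AZAAZA
Step 2: AZAZAZAAZAZAZA
Step 3: AZAZAZAZAZAZAZAAZAZAZAZAZAZAZA
Step 4: AZAZAZAZAZAZAZAZAZAZAZAZAZAZAZAAZAZAZAZAZAZAZAZAZAZAZAZAZAZAZA
Step 5: AZAZAZAZAZAZAZAZAZAZAZAZAZAZAZAZAZAZAZAZAZAZAZAZAZAZAZAZAZAZAZAAZAZAZAZAZAZAZAZAZAZAZAZAZAZAZAZAZAZAZAZAZAZAZAZAZAZAZAZAZAZAZA


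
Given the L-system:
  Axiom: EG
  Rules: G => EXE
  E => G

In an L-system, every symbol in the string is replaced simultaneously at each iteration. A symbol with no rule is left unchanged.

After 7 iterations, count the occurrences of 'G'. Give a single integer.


Answer: 8

Derivation:
Step 0: EG  (1 'G')
Step 1: GEXE  (1 'G')
Step 2: EXEGXG  (2 'G')
Step 3: GXGEXEXEXE  (2 'G')
Step 4: EXEXEXEGXGXGXG  (4 'G')
Step 5: GXGXGXGEXEXEXEXEXEXEXE  (4 'G')
Step 6: EXEXEXEXEXEXEXEGXGXGXGXGXGXGXG  (8 'G')
Step 7: GXGXGXGXGXGXGXGEXEXEXEXEXEXEXEXEXEXEXEXEXEXEXE  (8 'G')


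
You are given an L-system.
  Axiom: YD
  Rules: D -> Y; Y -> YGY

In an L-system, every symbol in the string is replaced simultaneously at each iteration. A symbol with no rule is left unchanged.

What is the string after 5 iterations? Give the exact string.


Step 0: YD
Step 1: YGYY
Step 2: YGYGYGYYGY
Step 3: YGYGYGYGYGYGYGYYGYGYGY
Step 4: YGYGYGYGYGYGYGYGYGYGYGYGYGYGYGYYGYGYGYGYGYGYGY
Step 5: YGYGYGYGYGYGYGYGYGYGYGYGYGYGYGYGYGYGYGYGYGYGYGYGYGYGYGYGYGYGYGYYGYGYGYGYGYGYGYGYGYGYGYGYGYGYGY

Answer: YGYGYGYGYGYGYGYGYGYGYGYGYGYGYGYGYGYGYGYGYGYGYGYGYGYGYGYGYGYGYGYYGYGYGYGYGYGYGYGYGYGYGYGYGYGYGY


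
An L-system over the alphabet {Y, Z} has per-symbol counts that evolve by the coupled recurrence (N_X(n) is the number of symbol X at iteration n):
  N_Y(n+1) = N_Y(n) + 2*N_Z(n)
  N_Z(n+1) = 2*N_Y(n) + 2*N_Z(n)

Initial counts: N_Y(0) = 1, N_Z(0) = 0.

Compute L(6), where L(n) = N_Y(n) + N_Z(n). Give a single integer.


Step 0: N_Y=1, N_Z=0, L=1
Step 1: N_Y=1, N_Z=2, L=3
Step 2: N_Y=5, N_Z=6, L=11
Step 3: N_Y=17, N_Z=22, L=39
Step 4: N_Y=61, N_Z=78, L=139
Step 5: N_Y=217, N_Z=278, L=495
Step 6: N_Y=773, N_Z=990, L=1763

Answer: 1763


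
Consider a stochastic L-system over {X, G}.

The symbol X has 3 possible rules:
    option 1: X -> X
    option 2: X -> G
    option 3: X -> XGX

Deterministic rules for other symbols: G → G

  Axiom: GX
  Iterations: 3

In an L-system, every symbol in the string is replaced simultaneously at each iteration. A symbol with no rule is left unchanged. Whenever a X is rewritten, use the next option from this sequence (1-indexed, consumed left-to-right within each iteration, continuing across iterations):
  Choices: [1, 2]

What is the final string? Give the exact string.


Step 0: GX
Step 1: GX  (used choices [1])
Step 2: GG  (used choices [2])
Step 3: GG  (used choices [])

Answer: GG


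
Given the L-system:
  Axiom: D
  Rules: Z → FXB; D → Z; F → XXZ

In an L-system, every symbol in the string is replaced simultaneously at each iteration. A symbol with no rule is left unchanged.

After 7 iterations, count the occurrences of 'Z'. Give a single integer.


Answer: 1

Derivation:
Step 0: D  (0 'Z')
Step 1: Z  (1 'Z')
Step 2: FXB  (0 'Z')
Step 3: XXZXB  (1 'Z')
Step 4: XXFXBXB  (0 'Z')
Step 5: XXXXZXBXB  (1 'Z')
Step 6: XXXXFXBXBXB  (0 'Z')
Step 7: XXXXXXZXBXBXB  (1 'Z')


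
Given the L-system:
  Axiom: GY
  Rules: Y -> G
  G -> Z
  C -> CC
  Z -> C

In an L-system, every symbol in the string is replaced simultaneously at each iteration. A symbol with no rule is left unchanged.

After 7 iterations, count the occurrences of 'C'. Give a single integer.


Answer: 48

Derivation:
Step 0: GY  (0 'C')
Step 1: ZG  (0 'C')
Step 2: CZ  (1 'C')
Step 3: CCC  (3 'C')
Step 4: CCCCCC  (6 'C')
Step 5: CCCCCCCCCCCC  (12 'C')
Step 6: CCCCCCCCCCCCCCCCCCCCCCCC  (24 'C')
Step 7: CCCCCCCCCCCCCCCCCCCCCCCCCCCCCCCCCCCCCCCCCCCCCCCC  (48 'C')


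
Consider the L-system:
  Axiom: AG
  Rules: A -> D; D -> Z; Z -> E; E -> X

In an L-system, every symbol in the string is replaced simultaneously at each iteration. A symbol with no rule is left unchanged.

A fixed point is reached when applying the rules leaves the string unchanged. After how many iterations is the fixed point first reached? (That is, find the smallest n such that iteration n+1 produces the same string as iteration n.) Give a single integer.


Answer: 4

Derivation:
Step 0: AG
Step 1: DG
Step 2: ZG
Step 3: EG
Step 4: XG
Step 5: XG  (unchanged — fixed point at step 4)


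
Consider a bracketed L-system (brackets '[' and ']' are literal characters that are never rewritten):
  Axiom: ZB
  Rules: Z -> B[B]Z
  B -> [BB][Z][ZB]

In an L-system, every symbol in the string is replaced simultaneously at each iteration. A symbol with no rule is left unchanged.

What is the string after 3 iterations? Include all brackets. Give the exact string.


Answer: [[BB][Z][ZB][BB][Z][ZB]][B[B]Z][B[B]Z[BB][Z][ZB]][[[BB][Z][ZB][BB][Z][ZB]][B[B]Z][B[B]Z[BB][Z][ZB]]][BB][Z][ZB][[BB][Z][ZB]]B[B]Z[[[BB][Z][ZB][BB][Z][ZB]][B[B]Z][B[B]Z[BB][Z][ZB]][[BB][Z][ZB][BB][Z][ZB]][B[B]Z][B[B]Z[BB][Z][ZB]]][[BB][Z][ZB][[BB][Z][ZB]]B[B]Z][[BB][Z][ZB][[BB][Z][ZB]]B[B]Z[[BB][Z][ZB][BB][Z][ZB]][B[B]Z][B[B]Z[BB][Z][ZB]]]

Derivation:
Step 0: ZB
Step 1: B[B]Z[BB][Z][ZB]
Step 2: [BB][Z][ZB][[BB][Z][ZB]]B[B]Z[[BB][Z][ZB][BB][Z][ZB]][B[B]Z][B[B]Z[BB][Z][ZB]]
Step 3: [[BB][Z][ZB][BB][Z][ZB]][B[B]Z][B[B]Z[BB][Z][ZB]][[[BB][Z][ZB][BB][Z][ZB]][B[B]Z][B[B]Z[BB][Z][ZB]]][BB][Z][ZB][[BB][Z][ZB]]B[B]Z[[[BB][Z][ZB][BB][Z][ZB]][B[B]Z][B[B]Z[BB][Z][ZB]][[BB][Z][ZB][BB][Z][ZB]][B[B]Z][B[B]Z[BB][Z][ZB]]][[BB][Z][ZB][[BB][Z][ZB]]B[B]Z][[BB][Z][ZB][[BB][Z][ZB]]B[B]Z[[BB][Z][ZB][BB][Z][ZB]][B[B]Z][B[B]Z[BB][Z][ZB]]]


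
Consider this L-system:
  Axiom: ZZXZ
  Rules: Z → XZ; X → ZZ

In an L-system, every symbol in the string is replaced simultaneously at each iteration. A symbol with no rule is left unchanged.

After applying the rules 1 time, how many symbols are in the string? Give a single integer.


Step 0: length = 4
Step 1: length = 8

Answer: 8


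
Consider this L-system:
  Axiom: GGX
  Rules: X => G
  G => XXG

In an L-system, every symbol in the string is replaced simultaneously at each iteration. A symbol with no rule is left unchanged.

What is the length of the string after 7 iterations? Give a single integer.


Answer: 427

Derivation:
Step 0: length = 3
Step 1: length = 7
Step 2: length = 13
Step 3: length = 27
Step 4: length = 53
Step 5: length = 107
Step 6: length = 213
Step 7: length = 427


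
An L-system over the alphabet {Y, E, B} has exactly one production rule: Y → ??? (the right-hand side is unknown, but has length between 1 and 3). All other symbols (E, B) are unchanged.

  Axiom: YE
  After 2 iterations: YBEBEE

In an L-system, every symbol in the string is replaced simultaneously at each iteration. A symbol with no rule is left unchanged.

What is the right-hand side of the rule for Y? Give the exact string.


Trying Y → YBE:
  Step 0: YE
  Step 1: YBEE
  Step 2: YBEBEE
Matches the given result.

Answer: YBE


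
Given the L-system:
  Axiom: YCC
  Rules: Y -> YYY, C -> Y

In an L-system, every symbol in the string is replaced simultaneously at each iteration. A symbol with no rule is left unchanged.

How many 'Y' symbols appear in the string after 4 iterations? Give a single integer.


Answer: 135

Derivation:
Step 0: YCC  (1 'Y')
Step 1: YYYYY  (5 'Y')
Step 2: YYYYYYYYYYYYYYY  (15 'Y')
Step 3: YYYYYYYYYYYYYYYYYYYYYYYYYYYYYYYYYYYYYYYYYYYYY  (45 'Y')
Step 4: YYYYYYYYYYYYYYYYYYYYYYYYYYYYYYYYYYYYYYYYYYYYYYYYYYYYYYYYYYYYYYYYYYYYYYYYYYYYYYYYYYYYYYYYYYYYYYYYYYYYYYYYYYYYYYYYYYYYYYYYYYYYYYYYYYYYYYY  (135 'Y')


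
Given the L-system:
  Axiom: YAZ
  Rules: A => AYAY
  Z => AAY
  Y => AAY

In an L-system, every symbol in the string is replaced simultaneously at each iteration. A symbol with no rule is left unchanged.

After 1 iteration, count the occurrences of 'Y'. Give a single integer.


Answer: 4

Derivation:
Step 0: YAZ  (1 'Y')
Step 1: AAYAYAYAAY  (4 'Y')


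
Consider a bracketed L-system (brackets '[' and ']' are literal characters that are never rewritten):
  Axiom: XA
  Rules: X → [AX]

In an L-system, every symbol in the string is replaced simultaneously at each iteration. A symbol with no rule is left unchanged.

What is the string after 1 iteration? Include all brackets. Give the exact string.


Step 0: XA
Step 1: [AX]A

Answer: [AX]A


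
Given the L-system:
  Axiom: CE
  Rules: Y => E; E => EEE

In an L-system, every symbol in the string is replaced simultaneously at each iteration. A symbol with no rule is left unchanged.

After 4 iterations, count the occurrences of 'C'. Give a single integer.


Answer: 1

Derivation:
Step 0: CE  (1 'C')
Step 1: CEEE  (1 'C')
Step 2: CEEEEEEEEE  (1 'C')
Step 3: CEEEEEEEEEEEEEEEEEEEEEEEEEEE  (1 'C')
Step 4: CEEEEEEEEEEEEEEEEEEEEEEEEEEEEEEEEEEEEEEEEEEEEEEEEEEEEEEEEEEEEEEEEEEEEEEEEEEEEEEEEE  (1 'C')


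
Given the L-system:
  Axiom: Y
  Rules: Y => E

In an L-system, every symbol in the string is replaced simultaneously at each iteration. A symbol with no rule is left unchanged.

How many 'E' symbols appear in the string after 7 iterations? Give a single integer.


Answer: 1

Derivation:
Step 0: Y  (0 'E')
Step 1: E  (1 'E')
Step 2: E  (1 'E')
Step 3: E  (1 'E')
Step 4: E  (1 'E')
Step 5: E  (1 'E')
Step 6: E  (1 'E')
Step 7: E  (1 'E')


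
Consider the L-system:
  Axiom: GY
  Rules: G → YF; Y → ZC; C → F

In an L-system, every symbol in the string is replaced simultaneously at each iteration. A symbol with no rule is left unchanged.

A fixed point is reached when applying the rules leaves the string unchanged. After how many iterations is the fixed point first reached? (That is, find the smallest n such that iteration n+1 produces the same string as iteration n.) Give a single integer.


Step 0: GY
Step 1: YFZC
Step 2: ZCFZF
Step 3: ZFFZF
Step 4: ZFFZF  (unchanged — fixed point at step 3)

Answer: 3


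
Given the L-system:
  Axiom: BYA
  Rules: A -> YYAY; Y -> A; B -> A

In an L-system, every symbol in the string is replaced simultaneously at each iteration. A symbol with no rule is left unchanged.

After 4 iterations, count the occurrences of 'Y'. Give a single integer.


Answer: 45

Derivation:
Step 0: BYA  (1 'Y')
Step 1: AAYYAY  (3 'Y')
Step 2: YYAYYYAYAAYYAYA  (9 'Y')
Step 3: AAYYAYAAAYYAYAYYAYYYAYAAYYAYAYYAY  (18 'Y')
Step 4: YYAYYYAYAAYYAYAYYAYYYAYYYAYAAYYAYAYYAYAAYYAYAAAYYAYAYYAYYYAYAAYYAYAYYAYAAYYAYA  (45 'Y')


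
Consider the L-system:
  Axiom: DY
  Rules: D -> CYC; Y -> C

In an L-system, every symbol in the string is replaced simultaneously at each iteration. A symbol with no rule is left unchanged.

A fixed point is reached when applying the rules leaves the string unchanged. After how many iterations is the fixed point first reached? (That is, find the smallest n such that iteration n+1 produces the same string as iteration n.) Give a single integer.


Answer: 2

Derivation:
Step 0: DY
Step 1: CYCC
Step 2: CCCC
Step 3: CCCC  (unchanged — fixed point at step 2)


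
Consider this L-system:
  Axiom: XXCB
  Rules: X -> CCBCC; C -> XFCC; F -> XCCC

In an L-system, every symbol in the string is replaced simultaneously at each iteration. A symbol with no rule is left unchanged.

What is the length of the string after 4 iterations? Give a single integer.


Step 0: length = 4
Step 1: length = 15
Step 2: length = 52
Step 3: length = 207
Step 4: length = 820

Answer: 820


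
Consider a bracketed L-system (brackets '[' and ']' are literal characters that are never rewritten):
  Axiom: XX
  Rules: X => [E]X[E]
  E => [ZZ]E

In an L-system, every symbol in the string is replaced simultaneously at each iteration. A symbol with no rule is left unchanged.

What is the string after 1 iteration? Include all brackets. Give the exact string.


Step 0: XX
Step 1: [E]X[E][E]X[E]

Answer: [E]X[E][E]X[E]


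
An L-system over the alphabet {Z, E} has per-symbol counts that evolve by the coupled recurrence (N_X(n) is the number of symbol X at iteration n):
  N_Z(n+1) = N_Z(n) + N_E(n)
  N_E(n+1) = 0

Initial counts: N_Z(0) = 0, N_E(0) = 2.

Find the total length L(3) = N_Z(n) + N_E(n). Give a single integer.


Step 0: N_Z=0, N_E=2, L=2
Step 1: N_Z=2, N_E=0, L=2
Step 2: N_Z=2, N_E=0, L=2
Step 3: N_Z=2, N_E=0, L=2

Answer: 2


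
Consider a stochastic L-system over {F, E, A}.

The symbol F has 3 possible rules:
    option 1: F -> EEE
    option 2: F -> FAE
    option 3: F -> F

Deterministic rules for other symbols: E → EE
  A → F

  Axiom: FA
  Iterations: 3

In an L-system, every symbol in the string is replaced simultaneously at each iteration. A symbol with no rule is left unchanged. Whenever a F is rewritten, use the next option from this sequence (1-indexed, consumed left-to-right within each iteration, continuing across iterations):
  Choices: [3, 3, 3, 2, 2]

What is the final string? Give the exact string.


Step 0: FA
Step 1: FF  (used choices [3])
Step 2: FF  (used choices [3, 3])
Step 3: FAEFAE  (used choices [2, 2])

Answer: FAEFAE


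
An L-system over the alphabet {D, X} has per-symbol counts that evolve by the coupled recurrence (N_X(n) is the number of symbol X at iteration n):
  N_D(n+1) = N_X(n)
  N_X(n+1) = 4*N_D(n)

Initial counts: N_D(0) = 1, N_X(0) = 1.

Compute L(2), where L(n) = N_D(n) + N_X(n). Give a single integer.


Step 0: N_D=1, N_X=1, L=2
Step 1: N_D=1, N_X=4, L=5
Step 2: N_D=4, N_X=4, L=8

Answer: 8


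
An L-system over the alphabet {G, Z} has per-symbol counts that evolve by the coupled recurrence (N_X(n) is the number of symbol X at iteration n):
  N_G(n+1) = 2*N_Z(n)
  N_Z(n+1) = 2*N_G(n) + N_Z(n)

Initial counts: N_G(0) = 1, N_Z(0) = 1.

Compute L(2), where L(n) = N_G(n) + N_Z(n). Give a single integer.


Step 0: N_G=1, N_Z=1, L=2
Step 1: N_G=2, N_Z=3, L=5
Step 2: N_G=6, N_Z=7, L=13

Answer: 13


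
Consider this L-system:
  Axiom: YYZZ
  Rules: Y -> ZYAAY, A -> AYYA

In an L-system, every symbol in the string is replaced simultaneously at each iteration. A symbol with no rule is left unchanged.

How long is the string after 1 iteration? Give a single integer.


Step 0: length = 4
Step 1: length = 12

Answer: 12


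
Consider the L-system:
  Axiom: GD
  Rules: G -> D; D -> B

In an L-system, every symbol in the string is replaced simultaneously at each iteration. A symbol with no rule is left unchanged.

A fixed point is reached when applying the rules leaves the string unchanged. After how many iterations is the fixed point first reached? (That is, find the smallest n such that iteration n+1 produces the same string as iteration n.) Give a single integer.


Answer: 2

Derivation:
Step 0: GD
Step 1: DB
Step 2: BB
Step 3: BB  (unchanged — fixed point at step 2)


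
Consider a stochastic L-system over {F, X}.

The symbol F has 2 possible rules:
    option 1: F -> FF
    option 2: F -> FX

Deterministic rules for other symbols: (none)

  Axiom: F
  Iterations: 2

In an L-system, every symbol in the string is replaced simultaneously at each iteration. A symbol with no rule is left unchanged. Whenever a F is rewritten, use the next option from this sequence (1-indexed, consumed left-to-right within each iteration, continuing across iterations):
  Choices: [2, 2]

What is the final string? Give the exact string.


Answer: FXX

Derivation:
Step 0: F
Step 1: FX  (used choices [2])
Step 2: FXX  (used choices [2])


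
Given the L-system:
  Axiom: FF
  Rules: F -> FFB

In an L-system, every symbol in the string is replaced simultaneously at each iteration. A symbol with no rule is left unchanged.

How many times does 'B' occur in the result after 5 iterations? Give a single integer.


Answer: 62

Derivation:
Step 0: FF  (0 'B')
Step 1: FFBFFB  (2 'B')
Step 2: FFBFFBBFFBFFBB  (6 'B')
Step 3: FFBFFBBFFBFFBBBFFBFFBBFFBFFBBB  (14 'B')
Step 4: FFBFFBBFFBFFBBBFFBFFBBFFBFFBBBBFFBFFBBFFBFFBBBFFBFFBBFFBFFBBBB  (30 'B')
Step 5: FFBFFBBFFBFFBBBFFBFFBBFFBFFBBBBFFBFFBBFFBFFBBBFFBFFBBFFBFFBBBBBFFBFFBBFFBFFBBBFFBFFBBFFBFFBBBBFFBFFBBFFBFFBBBFFBFFBBFFBFFBBBBB  (62 'B')


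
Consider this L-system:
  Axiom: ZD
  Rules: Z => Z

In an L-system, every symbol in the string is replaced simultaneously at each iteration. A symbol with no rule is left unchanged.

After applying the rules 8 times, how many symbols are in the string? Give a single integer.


Answer: 2

Derivation:
Step 0: length = 2
Step 1: length = 2
Step 2: length = 2
Step 3: length = 2
Step 4: length = 2
Step 5: length = 2
Step 6: length = 2
Step 7: length = 2
Step 8: length = 2


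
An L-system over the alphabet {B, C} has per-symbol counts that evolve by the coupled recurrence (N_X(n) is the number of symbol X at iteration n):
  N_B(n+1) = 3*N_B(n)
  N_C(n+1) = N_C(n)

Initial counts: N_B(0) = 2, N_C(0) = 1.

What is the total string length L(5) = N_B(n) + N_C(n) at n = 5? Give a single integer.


Step 0: N_B=2, N_C=1, L=3
Step 1: N_B=6, N_C=1, L=7
Step 2: N_B=18, N_C=1, L=19
Step 3: N_B=54, N_C=1, L=55
Step 4: N_B=162, N_C=1, L=163
Step 5: N_B=486, N_C=1, L=487

Answer: 487


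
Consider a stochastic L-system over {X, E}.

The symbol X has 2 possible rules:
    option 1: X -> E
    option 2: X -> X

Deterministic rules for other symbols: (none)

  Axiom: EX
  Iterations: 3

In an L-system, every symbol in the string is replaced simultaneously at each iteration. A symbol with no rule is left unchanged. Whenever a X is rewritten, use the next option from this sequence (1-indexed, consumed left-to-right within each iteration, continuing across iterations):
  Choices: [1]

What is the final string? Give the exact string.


Answer: EE

Derivation:
Step 0: EX
Step 1: EE  (used choices [1])
Step 2: EE  (used choices [])
Step 3: EE  (used choices [])
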